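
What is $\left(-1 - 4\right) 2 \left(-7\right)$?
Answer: $70$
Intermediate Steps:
$\left(-1 - 4\right) 2 \left(-7\right) = \left(-5\right) 2 \left(-7\right) = \left(-10\right) \left(-7\right) = 70$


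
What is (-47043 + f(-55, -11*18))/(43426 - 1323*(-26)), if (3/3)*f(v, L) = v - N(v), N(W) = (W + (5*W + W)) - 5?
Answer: -11677/19456 ≈ -0.60017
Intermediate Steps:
N(W) = -5 + 7*W (N(W) = (W + 6*W) - 5 = 7*W - 5 = -5 + 7*W)
f(v, L) = 5 - 6*v (f(v, L) = v - (-5 + 7*v) = v + (5 - 7*v) = 5 - 6*v)
(-47043 + f(-55, -11*18))/(43426 - 1323*(-26)) = (-47043 + (5 - 6*(-55)))/(43426 - 1323*(-26)) = (-47043 + (5 + 330))/(43426 + 34398) = (-47043 + 335)/77824 = -46708*1/77824 = -11677/19456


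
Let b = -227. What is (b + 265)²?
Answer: 1444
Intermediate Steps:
(b + 265)² = (-227 + 265)² = 38² = 1444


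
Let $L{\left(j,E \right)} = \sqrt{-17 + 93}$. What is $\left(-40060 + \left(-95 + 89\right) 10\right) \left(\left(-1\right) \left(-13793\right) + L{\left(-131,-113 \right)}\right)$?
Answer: $-553375160 - 80240 \sqrt{19} \approx -5.5372 \cdot 10^{8}$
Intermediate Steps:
$L{\left(j,E \right)} = 2 \sqrt{19}$ ($L{\left(j,E \right)} = \sqrt{76} = 2 \sqrt{19}$)
$\left(-40060 + \left(-95 + 89\right) 10\right) \left(\left(-1\right) \left(-13793\right) + L{\left(-131,-113 \right)}\right) = \left(-40060 + \left(-95 + 89\right) 10\right) \left(\left(-1\right) \left(-13793\right) + 2 \sqrt{19}\right) = \left(-40060 - 60\right) \left(13793 + 2 \sqrt{19}\right) = - 40120 \left(13793 + 2 \sqrt{19}\right) = -553375160 - 80240 \sqrt{19}$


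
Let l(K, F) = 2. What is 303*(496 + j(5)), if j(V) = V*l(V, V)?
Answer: 153318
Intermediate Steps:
j(V) = 2*V (j(V) = V*2 = 2*V)
303*(496 + j(5)) = 303*(496 + 2*5) = 303*(496 + 10) = 303*506 = 153318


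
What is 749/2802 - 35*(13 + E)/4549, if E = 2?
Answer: 1936151/12746298 ≈ 0.15190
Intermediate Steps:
749/2802 - 35*(13 + E)/4549 = 749/2802 - 35*(13 + 2)/4549 = 749*(1/2802) - 35*15*(1/4549) = 749/2802 - 525*1/4549 = 749/2802 - 525/4549 = 1936151/12746298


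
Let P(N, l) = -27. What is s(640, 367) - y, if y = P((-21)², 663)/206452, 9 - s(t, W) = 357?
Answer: -71845269/206452 ≈ -348.00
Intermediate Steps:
s(t, W) = -348 (s(t, W) = 9 - 1*357 = 9 - 357 = -348)
y = -27/206452 ≈ -0.00013078
s(640, 367) - y = -348 - 1*(-27/206452) = -348 + 27/206452 = -71845269/206452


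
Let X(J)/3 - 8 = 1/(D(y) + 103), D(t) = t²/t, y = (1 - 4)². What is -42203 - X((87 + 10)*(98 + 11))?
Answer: -4729427/112 ≈ -42227.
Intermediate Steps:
y = 9 (y = (-3)² = 9)
D(t) = t
X(J) = 2691/112 (X(J) = 24 + 3/(9 + 103) = 24 + 3/112 = 2691/112)
-42203 - X((87 + 10)*(98 + 11)) = -42203 - 1*2691/112 = -42203 - 2691/112 = -4729427/112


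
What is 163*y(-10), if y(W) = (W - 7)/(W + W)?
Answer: 2771/20 ≈ 138.55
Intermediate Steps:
y(W) = (-7 + W)/(2*W) (y(W) = (-7 + W)/((2*W)) = (-7 + W)*(1/(2*W)) = (-7 + W)/(2*W))
163*y(-10) = 163*((1/2)*(-7 - 10)/(-10)) = 163*((1/2)*(-1/10)*(-17)) = 163*(17/20) = 2771/20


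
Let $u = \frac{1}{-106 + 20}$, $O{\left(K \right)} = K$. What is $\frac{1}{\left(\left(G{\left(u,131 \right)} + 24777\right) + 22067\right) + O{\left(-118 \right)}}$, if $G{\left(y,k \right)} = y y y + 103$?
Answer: $\frac{636056}{29785866423} \approx 2.1354 \cdot 10^{-5}$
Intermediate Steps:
$u = - \frac{1}{86}$ ($u = \frac{1}{-86} = - \frac{1}{86} \approx -0.011628$)
$G{\left(y,k \right)} = 103 + y^{3}$ ($G{\left(y,k \right)} = y^{2} y + 103 = y^{3} + 103 = 103 + y^{3}$)
$\frac{1}{\left(\left(G{\left(u,131 \right)} + 24777\right) + 22067\right) + O{\left(-118 \right)}} = \frac{1}{\left(\left(\left(103 + \left(- \frac{1}{86}\right)^{3}\right) + 24777\right) + 22067\right) - 118} = \frac{1}{\left(\left(\left(103 - \frac{1}{636056}\right) + 24777\right) + 22067\right) - 118} = \frac{1}{\left(\left(\frac{65513767}{636056} + 24777\right) + 22067\right) - 118} = \frac{1}{\left(\frac{15825073279}{636056} + 22067\right) - 118} = \frac{1}{\frac{29860921031}{636056} - 118} = \frac{1}{\frac{29785866423}{636056}} = \frac{636056}{29785866423}$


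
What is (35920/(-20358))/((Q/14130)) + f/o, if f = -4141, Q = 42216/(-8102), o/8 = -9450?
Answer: 239879146195163/50133610800 ≈ 4784.8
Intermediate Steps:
o = -75600 (o = 8*(-9450) = -75600)
Q = -21108/4051 (Q = 42216*(-1/8102) = -21108/4051 ≈ -5.2106)
(35920/(-20358))/((Q/14130)) + f/o = (35920/(-20358))/((-21108/4051/14130)) - 4141/(-75600) = (35920*(-1/20358))/((-21108/4051*1/14130)) - 4141*(-1/75600) = -17960/(10179*(-3518/9540105)) + 4141/75600 = -17960/10179*(-9540105/3518) + 4141/75600 = 28556714300/5968287 + 4141/75600 = 239879146195163/50133610800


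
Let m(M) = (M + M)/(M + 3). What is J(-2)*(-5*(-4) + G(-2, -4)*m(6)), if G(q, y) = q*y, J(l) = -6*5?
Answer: -920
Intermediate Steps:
J(l) = -30
m(M) = 2*M/(3 + M) (m(M) = (2*M)/(3 + M) = 2*M/(3 + M))
J(-2)*(-5*(-4) + G(-2, -4)*m(6)) = -30*(-5*(-4) + (-2*(-4))*(2*6/(3 + 6))) = -30*(20 + 8*(2*6/9)) = -30*(20 + 8*(2*6*(⅑))) = -30*(20 + 8*(4/3)) = -30*(20 + 32/3) = -30*92/3 = -920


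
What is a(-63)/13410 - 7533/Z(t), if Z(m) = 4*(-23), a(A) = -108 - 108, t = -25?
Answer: 5610981/68540 ≈ 81.864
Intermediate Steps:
a(A) = -216
Z(m) = -92
a(-63)/13410 - 7533/Z(t) = -216/13410 - 7533/(-92) = -216*1/13410 - 7533*(-1/92) = -12/745 + 7533/92 = 5610981/68540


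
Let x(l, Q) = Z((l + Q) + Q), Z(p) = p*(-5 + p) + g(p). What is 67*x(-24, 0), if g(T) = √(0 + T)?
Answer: 46632 + 134*I*√6 ≈ 46632.0 + 328.23*I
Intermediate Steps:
g(T) = √T
Z(p) = √p + p*(-5 + p) (Z(p) = p*(-5 + p) + √p = √p + p*(-5 + p))
x(l, Q) = √(l + 2*Q) + (l + 2*Q)² - 10*Q - 5*l (x(l, Q) = √((l + Q) + Q) + ((l + Q) + Q)² - 5*((l + Q) + Q) = √((Q + l) + Q) + ((Q + l) + Q)² - 5*((Q + l) + Q) = √(l + 2*Q) + (l + 2*Q)² - 5*(l + 2*Q) = √(l + 2*Q) + (l + 2*Q)² + (-10*Q - 5*l) = √(l + 2*Q) + (l + 2*Q)² - 10*Q - 5*l)
67*x(-24, 0) = 67*(√(-24 + 2*0) + (-24 + 2*0)² - 10*0 - 5*(-24)) = 67*(√(-24 + 0) + (-24 + 0)² + 0 + 120) = 67*(√(-24) + (-24)² + 0 + 120) = 67*(2*I*√6 + 576 + 0 + 120) = 67*(696 + 2*I*√6) = 46632 + 134*I*√6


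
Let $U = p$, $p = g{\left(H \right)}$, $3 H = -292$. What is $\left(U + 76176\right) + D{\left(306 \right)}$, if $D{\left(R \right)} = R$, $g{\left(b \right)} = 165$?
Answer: $76647$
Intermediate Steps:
$H = - \frac{292}{3}$ ($H = \frac{1}{3} \left(-292\right) = - \frac{292}{3} \approx -97.333$)
$p = 165$
$U = 165$
$\left(U + 76176\right) + D{\left(306 \right)} = \left(165 + 76176\right) + 306 = 76341 + 306 = 76647$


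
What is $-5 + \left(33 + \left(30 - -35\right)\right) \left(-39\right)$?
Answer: $-3827$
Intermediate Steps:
$-5 + \left(33 + \left(30 - -35\right)\right) \left(-39\right) = -5 + \left(33 + \left(30 + 35\right)\right) \left(-39\right) = -5 + \left(33 + 65\right) \left(-39\right) = -5 + 98 \left(-39\right) = -5 - 3822 = -3827$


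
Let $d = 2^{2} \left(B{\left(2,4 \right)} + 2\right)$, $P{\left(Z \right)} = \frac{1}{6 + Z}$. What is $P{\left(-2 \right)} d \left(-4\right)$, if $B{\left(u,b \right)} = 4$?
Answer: $-24$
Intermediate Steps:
$d = 24$ ($d = 2^{2} \left(4 + 2\right) = 4 \cdot 6 = 24$)
$P{\left(-2 \right)} d \left(-4\right) = \frac{1}{6 - 2} \cdot 24 \left(-4\right) = \frac{1}{4} \cdot 24 \left(-4\right) = 6 \left(-4\right) = -24$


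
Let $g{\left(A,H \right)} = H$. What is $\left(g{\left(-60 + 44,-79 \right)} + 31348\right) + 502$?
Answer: $31771$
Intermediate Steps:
$\left(g{\left(-60 + 44,-79 \right)} + 31348\right) + 502 = \left(-79 + 31348\right) + 502 = 31269 + 502 = 31771$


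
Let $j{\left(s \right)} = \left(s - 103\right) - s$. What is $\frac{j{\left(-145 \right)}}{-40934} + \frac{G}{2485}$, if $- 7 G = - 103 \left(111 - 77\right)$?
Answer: $\frac{145142553}{712046930} \approx 0.20384$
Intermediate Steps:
$G = \frac{3502}{7}$ ($G = - \frac{\left(-103\right) \left(111 - 77\right)}{7} = - \frac{\left(-103\right) 34}{7} = \left(- \frac{1}{7}\right) \left(-3502\right) = \frac{3502}{7} \approx 500.29$)
$j{\left(s \right)} = -103$ ($j{\left(s \right)} = \left(-103 + s\right) - s = -103$)
$\frac{j{\left(-145 \right)}}{-40934} + \frac{G}{2485} = - \frac{103}{-40934} + \frac{3502}{7 \cdot 2485} = \left(-103\right) \left(- \frac{1}{40934}\right) + \frac{3502}{7} \cdot \frac{1}{2485} = \frac{103}{40934} + \frac{3502}{17395} = \frac{145142553}{712046930}$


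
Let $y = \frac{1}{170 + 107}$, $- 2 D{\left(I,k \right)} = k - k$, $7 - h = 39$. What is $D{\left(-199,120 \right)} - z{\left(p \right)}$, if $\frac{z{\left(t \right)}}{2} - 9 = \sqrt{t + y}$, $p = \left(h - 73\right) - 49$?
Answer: $-18 - \frac{2 i \sqrt{11815989}}{277} \approx -18.0 - 24.819 i$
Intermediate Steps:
$h = -32$ ($h = 7 - 39 = -32$)
$p = -154$ ($p = \left(-32 - 73\right) - 49 = -105 - 49 = -154$)
$D{\left(I,k \right)} = 0$ ($D{\left(I,k \right)} = - \frac{k - k}{2} = \left(- \frac{1}{2}\right) 0 = 0$)
$y = \frac{1}{277} \approx 0.0036101$
$z{\left(t \right)} = 18 + 2 \sqrt{\frac{1}{277} + t}$ ($z{\left(t \right)} = 18 + 2 \sqrt{t + \frac{1}{277}} = 18 + 2 \sqrt{\frac{1}{277} + t}$)
$D{\left(-199,120 \right)} - z{\left(p \right)} = 0 - \left(18 + \frac{2 \sqrt{277 + 76729 \left(-154\right)}}{277}\right) = 0 - \left(18 + \frac{2 \sqrt{277 - 11816266}}{277}\right) = 0 - \left(18 + \frac{2 \sqrt{-11815989}}{277}\right) = 0 - \left(18 + \frac{2 i \sqrt{11815989}}{277}\right) = -18 - \frac{2 i \sqrt{11815989}}{277}$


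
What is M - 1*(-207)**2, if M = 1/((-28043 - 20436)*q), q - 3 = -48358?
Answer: -100446713426204/2344202045 ≈ -42849.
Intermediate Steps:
q = -48355 (q = 3 - 48358 = -48355)
M = 1/2344202045 (M = 1/(-28043 - 20436*(-48355)) = -1/48355/(-48479) = -1/48479*(-1/48355) = 1/2344202045 ≈ 4.2658e-10)
M - 1*(-207)**2 = 1/2344202045 - 1*(-207)**2 = 1/2344202045 - 1*42849 = 1/2344202045 - 42849 = -100446713426204/2344202045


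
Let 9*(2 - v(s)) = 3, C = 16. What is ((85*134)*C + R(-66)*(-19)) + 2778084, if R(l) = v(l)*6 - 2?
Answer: 2960172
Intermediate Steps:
v(s) = 5/3 (v(s) = 2 - ⅑*3 = 2 - ⅓ = 5/3)
R(l) = 8 (R(l) = (5/3)*6 - 2 = 10 - 2 = 8)
((85*134)*C + R(-66)*(-19)) + 2778084 = ((85*134)*16 + 8*(-19)) + 2778084 = (11390*16 - 152) + 2778084 = (182240 - 152) + 2778084 = 182088 + 2778084 = 2960172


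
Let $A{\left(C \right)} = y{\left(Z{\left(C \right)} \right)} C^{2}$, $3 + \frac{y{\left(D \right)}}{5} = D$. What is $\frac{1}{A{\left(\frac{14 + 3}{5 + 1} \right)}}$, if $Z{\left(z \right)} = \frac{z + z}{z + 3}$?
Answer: $- \frac{252}{20519} \approx -0.012281$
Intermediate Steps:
$Z{\left(z \right)} = \frac{2 z}{3 + z}$
$y{\left(D \right)} = -15 + 5 D$
$A{\left(C \right)} = C^{2} \left(-15 + \frac{10 C}{3 + C}\right)$ ($A{\left(C \right)} = \left(-15 + 5 \frac{2 C}{3 + C}\right) C^{2} = \left(-15 + \frac{10 C}{3 + C}\right) C^{2} = C^{2} \left(-15 + \frac{10 C}{3 + C}\right)$)
$\frac{1}{A{\left(\frac{14 + 3}{5 + 1} \right)}} = \frac{1}{5 \left(\frac{14 + 3}{5 + 1}\right)^{2} \frac{1}{3 + \frac{14 + 3}{5 + 1}} \left(-9 - \frac{14 + 3}{5 + 1}\right)} = \frac{1}{5 \left(\frac{17}{6}\right)^{2} \frac{1}{3 + \frac{17}{6}} \left(-9 - \frac{17}{6}\right)} = \frac{1}{5 \cdot \frac{289}{36} \frac{1}{\frac{35}{6}} \left(-9 - \frac{17}{6}\right)} = \frac{1}{5 \cdot \frac{289}{36} \cdot \frac{6}{35} \left(- \frac{71}{6}\right)} = \frac{1}{- \frac{20519}{252}} = - \frac{252}{20519}$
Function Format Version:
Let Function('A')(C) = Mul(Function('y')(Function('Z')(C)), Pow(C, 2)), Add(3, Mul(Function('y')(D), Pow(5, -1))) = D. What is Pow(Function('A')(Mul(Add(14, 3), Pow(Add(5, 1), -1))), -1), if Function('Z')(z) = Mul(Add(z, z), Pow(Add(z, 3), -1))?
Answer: Rational(-252, 20519) ≈ -0.012281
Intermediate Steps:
Function('Z')(z) = Mul(2, z, Pow(Add(3, z), -1)) (Function('Z')(z) = Mul(Mul(2, z), Pow(Add(3, z), -1)) = Mul(2, z, Pow(Add(3, z), -1)))
Function('y')(D) = Add(-15, Mul(5, D))
Function('A')(C) = Mul(Pow(C, 2), Add(-15, Mul(10, C, Pow(Add(3, C), -1)))) (Function('A')(C) = Mul(Add(-15, Mul(5, Mul(2, C, Pow(Add(3, C), -1)))), Pow(C, 2)) = Mul(Add(-15, Mul(10, C, Pow(Add(3, C), -1))), Pow(C, 2)) = Mul(Pow(C, 2), Add(-15, Mul(10, C, Pow(Add(3, C), -1)))))
Pow(Function('A')(Mul(Add(14, 3), Pow(Add(5, 1), -1))), -1) = Pow(Mul(5, Pow(Mul(Add(14, 3), Pow(Add(5, 1), -1)), 2), Pow(Add(3, Mul(Add(14, 3), Pow(Add(5, 1), -1))), -1), Add(-9, Mul(-1, Mul(Add(14, 3), Pow(Add(5, 1), -1))))), -1) = Pow(Mul(5, Pow(Mul(17, Pow(6, -1)), 2), Pow(Add(3, Mul(17, Pow(6, -1))), -1), Add(-9, Mul(-1, Mul(17, Pow(6, -1))))), -1) = Pow(Mul(5, Pow(Mul(17, Rational(1, 6)), 2), Pow(Add(3, Mul(17, Rational(1, 6))), -1), Add(-9, Mul(-1, Mul(17, Rational(1, 6))))), -1) = Pow(Mul(5, Pow(Rational(17, 6), 2), Pow(Add(3, Rational(17, 6)), -1), Add(-9, Mul(-1, Rational(17, 6)))), -1) = Pow(Mul(5, Rational(289, 36), Pow(Rational(35, 6), -1), Add(-9, Rational(-17, 6))), -1) = Pow(Mul(5, Rational(289, 36), Rational(6, 35), Rational(-71, 6)), -1) = Pow(Rational(-20519, 252), -1) = Rational(-252, 20519)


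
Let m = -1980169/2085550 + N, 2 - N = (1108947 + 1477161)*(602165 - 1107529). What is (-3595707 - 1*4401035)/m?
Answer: -16677605278100/2725659275943532531 ≈ -6.1187e-6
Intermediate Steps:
N = 1306925883314 (N = 2 - (1108947 + 1477161)*(602165 - 1107529) = 2 - 2586108*(-505364) = 2 - 1*(-1306925883312) = 2 + 1306925883312 = 1306925883314)
m = 2725659275943532531/2085550 (m = -1980169/2085550 + 1306925883314 = 2725659275943532531/2085550 ≈ 1.3069e+12)
(-3595707 - 1*4401035)/m = (-3595707 - 1*4401035)/(2725659275943532531/2085550) = (-3595707 - 4401035)*(2085550/2725659275943532531) = -7996742*2085550/2725659275943532531 = -16677605278100/2725659275943532531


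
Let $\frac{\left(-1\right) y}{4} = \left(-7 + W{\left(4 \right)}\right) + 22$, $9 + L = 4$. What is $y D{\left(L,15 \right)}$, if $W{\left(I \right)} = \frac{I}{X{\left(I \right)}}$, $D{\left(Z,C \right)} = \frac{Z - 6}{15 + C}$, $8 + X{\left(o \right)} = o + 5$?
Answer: $\frac{418}{15} \approx 27.867$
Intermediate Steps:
$L = -5$ ($L = -9 + 4 = -5$)
$X{\left(o \right)} = -3 + o$ ($X{\left(o \right)} = -8 + \left(o + 5\right) = -8 + \left(5 + o\right) = -3 + o$)
$D{\left(Z,C \right)} = \frac{-6 + Z}{15 + C}$
$W{\left(I \right)} = \frac{I}{-3 + I}$
$y = -76$ ($y = - 4 \left(\left(-7 + \frac{4}{-3 + 4}\right) + 22\right) = - 4 \left(\left(-7 + \frac{4}{1}\right) + 22\right) = - 4 \left(\left(-7 + 4 \cdot 1\right) + 22\right) = - 4 \left(\left(-7 + 4\right) + 22\right) = - 4 \left(-3 + 22\right) = \left(-4\right) 19 = -76$)
$y D{\left(L,15 \right)} = - 76 \frac{-6 - 5}{15 + 15} = - 76 \cdot \frac{1}{30} \left(-11\right) = \left(-76\right) \left(- \frac{11}{30}\right) = \frac{418}{15}$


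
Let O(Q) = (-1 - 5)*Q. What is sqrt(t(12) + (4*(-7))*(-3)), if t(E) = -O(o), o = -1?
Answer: sqrt(78) ≈ 8.8318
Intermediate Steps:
O(Q) = -6*Q
t(E) = -6 (t(E) = -(-6)*(-1) = -1*6 = -6)
sqrt(t(12) + (4*(-7))*(-3)) = sqrt(-6 + (4*(-7))*(-3)) = sqrt(-6 - 28*(-3)) = sqrt(-6 + 84) = sqrt(78)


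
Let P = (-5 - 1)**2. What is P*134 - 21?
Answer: 4803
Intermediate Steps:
P = 36 (P = (-6)**2 = 36)
P*134 - 21 = 36*134 - 21 = 4824 - 21 = 4803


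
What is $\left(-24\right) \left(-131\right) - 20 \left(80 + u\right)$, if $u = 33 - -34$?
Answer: $204$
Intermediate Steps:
$u = 67$ ($u = 33 + 34 = 67$)
$\left(-24\right) \left(-131\right) - 20 \left(80 + u\right) = \left(-24\right) \left(-131\right) - 20 \left(80 + 67\right) = 3144 - 2940 = 204$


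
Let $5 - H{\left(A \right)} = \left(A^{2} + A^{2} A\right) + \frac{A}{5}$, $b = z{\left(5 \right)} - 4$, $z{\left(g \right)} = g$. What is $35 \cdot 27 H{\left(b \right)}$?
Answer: $2646$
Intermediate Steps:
$b = 1$ ($b = 5 - 4 = 1$)
$H{\left(A \right)} = 5 - A^{2} - A^{3} - \frac{A}{5}$ ($H{\left(A \right)} = 5 - \left(\left(A^{2} + A^{2} A\right) + \frac{A}{5}\right) = 5 - \left(\left(A^{2} + A^{3}\right) + A \frac{1}{5}\right) = 5 - \left(\left(A^{2} + A^{3}\right) + \frac{A}{5}\right) = 5 - \left(A^{2} + A^{3} + \frac{A}{5}\right) = 5 - A^{2} - A^{3} - \frac{A}{5}$)
$35 \cdot 27 H{\left(b \right)} = 35 \cdot 27 \left(5 - 1^{2} - 1^{3} - \frac{1}{5}\right) = 945 \left(5 - 1 - 1 - \frac{1}{5}\right) = 945 \cdot \frac{14}{5} = 2646$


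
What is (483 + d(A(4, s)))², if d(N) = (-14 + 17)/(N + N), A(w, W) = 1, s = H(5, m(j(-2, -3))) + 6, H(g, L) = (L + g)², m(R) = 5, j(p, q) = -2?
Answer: 938961/4 ≈ 2.3474e+5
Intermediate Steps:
s = 106 (s = (5 + 5)² + 6 = 10² + 6 = 100 + 6 = 106)
d(N) = 3/(2*N) (d(N) = 3/((2*N)) = 3*(1/(2*N)) = 3/(2*N))
(483 + d(A(4, s)))² = (483 + (3/2)/1)² = (483 + (3/2)*1)² = (483 + 3/2)² = (969/2)² = 938961/4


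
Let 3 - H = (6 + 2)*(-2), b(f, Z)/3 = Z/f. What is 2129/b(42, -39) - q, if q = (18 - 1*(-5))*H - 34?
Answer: -45523/39 ≈ -1167.3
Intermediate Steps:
b(f, Z) = 3*Z/f (b(f, Z) = 3*(Z/f) = 3*Z/f)
H = 19 (H = 3 - (6 + 2)*(-2) = 3 - 8*(-2) = 3 - 1*(-16) = 3 + 16 = 19)
q = 403 (q = (18 - 1*(-5))*19 - 34 = (18 + 5)*19 - 34 = 23*19 - 34 = 437 - 34 = 403)
2129/b(42, -39) - q = 2129/((3*(-39)/42)) - 1*403 = 2129/((3*(-39)*(1/42))) - 403 = 2129/(-39/14) - 403 = 2129*(-14/39) - 403 = -29806/39 - 403 = -45523/39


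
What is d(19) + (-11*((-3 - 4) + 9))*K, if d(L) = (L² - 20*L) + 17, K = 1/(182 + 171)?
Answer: -728/353 ≈ -2.0623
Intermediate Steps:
K = 1/353 ≈ 0.0028329
d(L) = 17 + L² - 20*L
d(19) + (-11*((-3 - 4) + 9))*K = (17 + 19² - 20*19) - 11*((-3 - 4) + 9)*(1/353) = (17 + 361 - 380) - 11*(-7 + 9)*(1/353) = -2 - 11*2*(1/353) = -2 - 22*1/353 = -2 - 22/353 = -728/353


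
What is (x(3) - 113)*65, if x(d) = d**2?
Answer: -6760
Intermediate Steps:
(x(3) - 113)*65 = (3**2 - 113)*65 = (9 - 113)*65 = -104*65 = -6760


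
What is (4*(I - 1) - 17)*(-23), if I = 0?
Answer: 483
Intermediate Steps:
(4*(I - 1) - 17)*(-23) = (4*(0 - 1) - 17)*(-23) = (4*(-1) - 17)*(-23) = (-4 - 17)*(-23) = -21*(-23) = 483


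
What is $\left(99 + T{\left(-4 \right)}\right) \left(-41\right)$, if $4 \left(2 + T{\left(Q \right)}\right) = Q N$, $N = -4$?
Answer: $-4141$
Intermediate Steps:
$T{\left(Q \right)} = -2 - Q$ ($T{\left(Q \right)} = -2 + \frac{Q \left(-4\right)}{4} = -2 + \frac{\left(-4\right) Q}{4} = -2 - Q$)
$\left(99 + T{\left(-4 \right)}\right) \left(-41\right) = \left(99 - -2\right) \left(-41\right) = \left(99 + \left(-2 + 4\right)\right) \left(-41\right) = \left(99 + 2\right) \left(-41\right) = 101 \left(-41\right) = -4141$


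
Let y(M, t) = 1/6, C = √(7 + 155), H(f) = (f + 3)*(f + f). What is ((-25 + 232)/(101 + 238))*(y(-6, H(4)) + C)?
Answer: 23/226 + 621*√2/113 ≈ 7.8737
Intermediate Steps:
H(f) = 2*f*(3 + f) (H(f) = (3 + f)*(2*f) = 2*f*(3 + f))
C = 9*√2 (C = √162 = 9*√2 ≈ 12.728)
y(M, t) = ⅙
((-25 + 232)/(101 + 238))*(y(-6, H(4)) + C) = ((-25 + 232)/(101 + 238))*(⅙ + 9*√2) = (207/339)*(⅙ + 9*√2) = (207*(1/339))*(⅙ + 9*√2) = 69*(⅙ + 9*√2)/113 = 23/226 + 621*√2/113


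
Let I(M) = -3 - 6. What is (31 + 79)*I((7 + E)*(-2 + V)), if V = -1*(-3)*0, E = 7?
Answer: -990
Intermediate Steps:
V = 0 (V = 3*0 = 0)
I(M) = -9
(31 + 79)*I((7 + E)*(-2 + V)) = (31 + 79)*(-9) = 110*(-9) = -990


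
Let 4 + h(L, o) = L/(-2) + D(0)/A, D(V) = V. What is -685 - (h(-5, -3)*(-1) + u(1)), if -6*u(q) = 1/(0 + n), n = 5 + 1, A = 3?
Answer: -24713/36 ≈ -686.47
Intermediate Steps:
n = 6
u(q) = -1/36 (u(q) = -1/(6*(0 + 6)) = -⅙/6 = -⅙*⅙ = -1/36)
h(L, o) = -4 - L/2 (h(L, o) = -4 + (L/(-2) + 0/3) = -4 + (L*(-½) + 0*(⅓)) = -4 + (-L/2 + 0) = -4 - L/2)
-685 - (h(-5, -3)*(-1) + u(1)) = -685 - ((-4 - ½*(-5))*(-1) - 1/36) = -685 - ((-4 + 5/2)*(-1) - 1/36) = -685 - (-3/2*(-1) - 1/36) = -685 - (3/2 - 1/36) = -685 - 1*53/36 = -685 - 53/36 = -24713/36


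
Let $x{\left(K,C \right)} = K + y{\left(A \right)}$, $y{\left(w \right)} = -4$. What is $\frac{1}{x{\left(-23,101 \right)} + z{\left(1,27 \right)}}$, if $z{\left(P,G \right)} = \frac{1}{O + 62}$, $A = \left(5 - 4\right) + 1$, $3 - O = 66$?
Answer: $- \frac{1}{28} \approx -0.035714$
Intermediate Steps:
$O = -63$ ($O = 3 - 66 = -63$)
$A = 2$ ($A = 1 + 1 = 2$)
$z{\left(P,G \right)} = -1$ ($z{\left(P,G \right)} = \frac{1}{-63 + 62} = \frac{1}{-1} = -1$)
$x{\left(K,C \right)} = -4 + K$ ($x{\left(K,C \right)} = K - 4 = -4 + K$)
$\frac{1}{x{\left(-23,101 \right)} + z{\left(1,27 \right)}} = \frac{1}{\left(-4 - 23\right) - 1} = \frac{1}{-27 - 1} = \frac{1}{-28} = - \frac{1}{28}$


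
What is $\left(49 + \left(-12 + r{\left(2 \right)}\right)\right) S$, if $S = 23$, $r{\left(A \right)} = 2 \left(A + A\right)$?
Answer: $1035$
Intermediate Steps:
$r{\left(A \right)} = 4 A$ ($r{\left(A \right)} = 2 \cdot 2 A = 4 A$)
$\left(49 + \left(-12 + r{\left(2 \right)}\right)\right) S = \left(49 + \left(-12 + 4 \cdot 2\right)\right) 23 = \left(49 + \left(-12 + 8\right)\right) 23 = \left(49 - 4\right) 23 = 45 \cdot 23 = 1035$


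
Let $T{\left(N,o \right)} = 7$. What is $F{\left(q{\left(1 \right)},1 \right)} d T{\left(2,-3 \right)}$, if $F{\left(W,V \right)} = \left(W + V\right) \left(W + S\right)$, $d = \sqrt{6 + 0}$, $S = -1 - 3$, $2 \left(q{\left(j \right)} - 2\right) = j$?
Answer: $- \frac{147 \sqrt{6}}{4} \approx -90.019$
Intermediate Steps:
$q{\left(j \right)} = 2 + \frac{j}{2}$
$S = -4$
$d = \sqrt{6} \approx 2.4495$
$F{\left(W,V \right)} = \left(-4 + W\right) \left(V + W\right)$ ($F{\left(W,V \right)} = \left(W + V\right) \left(W - 4\right) = \left(V + W\right) \left(-4 + W\right) = \left(-4 + W\right) \left(V + W\right)$)
$F{\left(q{\left(1 \right)},1 \right)} d T{\left(2,-3 \right)} = \left(\left(2 + \frac{1}{2} \cdot 1\right)^{2} - 4 - 4 \left(2 + \frac{1}{2} \cdot 1\right) + 1 \left(2 + \frac{1}{2} \cdot 1\right)\right) \sqrt{6} \cdot 7 = \left(\left(2 + \frac{1}{2}\right)^{2} - 4 - 4 \left(2 + \frac{1}{2}\right) + 1 \left(2 + \frac{1}{2}\right)\right) \sqrt{6} \cdot 7 = \left(\left(\frac{5}{2}\right)^{2} - 4 - 10 + 1 \cdot \frac{5}{2}\right) \sqrt{6} \cdot 7 = \left(\frac{25}{4} - 4 - 10 + \frac{5}{2}\right) \sqrt{6} \cdot 7 = - \frac{21 \sqrt{6}}{4} \cdot 7 = - \frac{147 \sqrt{6}}{4}$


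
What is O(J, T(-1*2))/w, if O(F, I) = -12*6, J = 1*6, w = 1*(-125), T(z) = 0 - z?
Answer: 72/125 ≈ 0.57600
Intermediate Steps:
T(z) = -z
w = -125
J = 6
O(F, I) = -72
O(J, T(-1*2))/w = -72/(-125) = -72*(-1/125) = 72/125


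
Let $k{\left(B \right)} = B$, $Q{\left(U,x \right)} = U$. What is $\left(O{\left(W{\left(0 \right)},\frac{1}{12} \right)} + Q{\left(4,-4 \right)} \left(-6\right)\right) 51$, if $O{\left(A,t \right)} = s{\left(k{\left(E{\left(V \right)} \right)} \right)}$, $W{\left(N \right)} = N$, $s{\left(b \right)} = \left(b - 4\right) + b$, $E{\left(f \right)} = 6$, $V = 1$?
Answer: $-816$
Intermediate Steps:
$s{\left(b \right)} = -4 + 2 b$ ($s{\left(b \right)} = \left(-4 + b\right) + b = -4 + 2 b$)
$O{\left(A,t \right)} = 8$ ($O{\left(A,t \right)} = -4 + 2 \cdot 6 = -4 + 12 = 8$)
$\left(O{\left(W{\left(0 \right)},\frac{1}{12} \right)} + Q{\left(4,-4 \right)} \left(-6\right)\right) 51 = \left(8 + 4 \left(-6\right)\right) 51 = \left(8 - 24\right) 51 = \left(-16\right) 51 = -816$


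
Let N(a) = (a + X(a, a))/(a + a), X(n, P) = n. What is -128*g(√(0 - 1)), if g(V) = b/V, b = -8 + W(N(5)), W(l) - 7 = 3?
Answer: 256*I ≈ 256.0*I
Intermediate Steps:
N(a) = 1 (N(a) = (a + a)/(a + a) = (2*a)/((2*a)) = (2*a)*(1/(2*a)) = 1)
W(l) = 10 (W(l) = 7 + 3 = 10)
b = 2 (b = -8 + 10 = 2)
g(V) = 2/V
-128*g(√(0 - 1)) = -256/(√(0 - 1)) = -256/(√(-1)) = -256/I = -256*(-I) = -(-256)*I = 256*I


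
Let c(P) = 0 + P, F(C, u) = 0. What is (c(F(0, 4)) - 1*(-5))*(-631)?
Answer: -3155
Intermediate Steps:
c(P) = P
(c(F(0, 4)) - 1*(-5))*(-631) = (0 - 1*(-5))*(-631) = (0 + 5)*(-631) = 5*(-631) = -3155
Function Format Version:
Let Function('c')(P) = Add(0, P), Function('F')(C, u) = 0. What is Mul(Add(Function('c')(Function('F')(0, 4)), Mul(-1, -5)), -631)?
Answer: -3155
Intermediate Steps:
Function('c')(P) = P
Mul(Add(Function('c')(Function('F')(0, 4)), Mul(-1, -5)), -631) = Mul(Add(0, Mul(-1, -5)), -631) = Mul(Add(0, 5), -631) = Mul(5, -631) = -3155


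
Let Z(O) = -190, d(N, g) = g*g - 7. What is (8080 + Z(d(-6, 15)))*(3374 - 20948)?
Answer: -138658860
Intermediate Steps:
d(N, g) = -7 + g**2 (d(N, g) = g**2 - 7 = -7 + g**2)
(8080 + Z(d(-6, 15)))*(3374 - 20948) = (8080 - 190)*(3374 - 20948) = 7890*(-17574) = -138658860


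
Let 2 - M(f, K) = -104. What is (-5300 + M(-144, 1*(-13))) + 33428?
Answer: 28234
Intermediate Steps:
M(f, K) = 106 (M(f, K) = 2 - 1*(-104) = 2 + 104 = 106)
(-5300 + M(-144, 1*(-13))) + 33428 = (-5300 + 106) + 33428 = -5194 + 33428 = 28234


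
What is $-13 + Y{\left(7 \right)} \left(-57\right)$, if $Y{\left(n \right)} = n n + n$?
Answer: $-3205$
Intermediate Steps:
$Y{\left(n \right)} = n + n^{2}$ ($Y{\left(n \right)} = n^{2} + n = n + n^{2}$)
$-13 + Y{\left(7 \right)} \left(-57\right) = -13 + 7 \left(1 + 7\right) \left(-57\right) = -13 + 7 \cdot 8 \left(-57\right) = -13 + 56 \left(-57\right) = -13 - 3192 = -3205$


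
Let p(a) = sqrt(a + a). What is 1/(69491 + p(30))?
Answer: 69491/4828999021 - 2*sqrt(15)/4828999021 ≈ 1.4389e-5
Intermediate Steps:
p(a) = sqrt(2)*sqrt(a) (p(a) = sqrt(2*a) = sqrt(2)*sqrt(a))
1/(69491 + p(30)) = 1/(69491 + sqrt(2)*sqrt(30)) = 1/(69491 + 2*sqrt(15))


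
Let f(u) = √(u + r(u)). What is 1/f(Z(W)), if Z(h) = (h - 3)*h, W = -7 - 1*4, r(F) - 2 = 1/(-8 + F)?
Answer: √3325442/22777 ≈ 0.080062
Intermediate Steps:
r(F) = 2 + 1/(-8 + F)
W = -11 (W = -7 - 4 = -11)
Z(h) = h*(-3 + h) (Z(h) = (-3 + h)*h = h*(-3 + h))
f(u) = √(u + (-15 + 2*u)/(-8 + u))
1/f(Z(W)) = 1/(√((-15 + (-11*(-3 - 11))² - (-66)*(-3 - 11))/(-8 - 11*(-3 - 11)))) = 1/(√((-15 + (-11*(-14))² - (-66)*(-14))/(-8 - 11*(-14)))) = 1/(√((-15 + 154² - 6*154)/(-8 + 154))) = 1/(√((-15 + 23716 - 924)/146)) = 1/(√((1/146)*22777)) = 1/(√(22777/146)) = 1/(√3325442/146) = √3325442/22777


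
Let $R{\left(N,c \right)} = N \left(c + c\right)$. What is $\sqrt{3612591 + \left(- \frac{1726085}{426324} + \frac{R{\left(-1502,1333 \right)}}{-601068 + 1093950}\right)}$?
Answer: $\frac{5 \sqrt{44307812747440140264094443}}{17510618814} \approx 1900.7$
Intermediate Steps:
$R{\left(N,c \right)} = 2 N c$ ($R{\left(N,c \right)} = N 2 c = 2 N c$)
$\sqrt{3612591 + \left(- \frac{1726085}{426324} + \frac{R{\left(-1502,1333 \right)}}{-601068 + 1093950}\right)} = \sqrt{3612591 + \left(- \frac{1726085}{426324} + \frac{2 \left(-1502\right) 1333}{-601068 + 1093950}\right)} = \sqrt{3612591 - \left(\frac{1726085}{426324} + \frac{4004332}{492882}\right)} = \sqrt{3612591 - \frac{426316510423}{35021237628}} = \sqrt{\frac{126516981547263725}{35021237628}} = \frac{5 \sqrt{44307812747440140264094443}}{17510618814}$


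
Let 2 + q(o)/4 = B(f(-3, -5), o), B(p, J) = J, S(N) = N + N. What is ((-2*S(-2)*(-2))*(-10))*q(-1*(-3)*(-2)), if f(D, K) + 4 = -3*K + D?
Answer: -5120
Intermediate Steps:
S(N) = 2*N
f(D, K) = -4 + D - 3*K (f(D, K) = -4 + (-3*K + D) = -4 + (D - 3*K) = -4 + D - 3*K)
q(o) = -8 + 4*o
((-2*S(-2)*(-2))*(-10))*q(-1*(-3)*(-2)) = ((-4*(-2)*(-2))*(-10))*(-8 + 4*(-1*(-3)*(-2))) = ((-2*(-4)*(-2))*(-10))*(-8 + 4*(3*(-2))) = ((8*(-2))*(-10))*(-8 + 4*(-6)) = (-16*(-10))*(-8 - 24) = 160*(-32) = -5120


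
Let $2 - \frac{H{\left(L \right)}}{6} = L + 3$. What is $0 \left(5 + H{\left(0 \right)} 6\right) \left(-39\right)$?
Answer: $0$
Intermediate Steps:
$H{\left(L \right)} = -6 - 6 L$ ($H{\left(L \right)} = 12 - 6 \left(L + 3\right) = 12 - 6 \left(3 + L\right) = 12 - \left(18 + 6 L\right) = -6 - 6 L$)
$0 \left(5 + H{\left(0 \right)} 6\right) \left(-39\right) = 0 \left(5 + \left(-6 - 0\right) 6\right) \left(-39\right) = 0 \left(5 + \left(-6 + 0\right) 6\right) \left(-39\right) = 0 \left(5 - 36\right) \left(-39\right) = 0 \left(-31\right) \left(-39\right) = 0 \left(-39\right) = 0$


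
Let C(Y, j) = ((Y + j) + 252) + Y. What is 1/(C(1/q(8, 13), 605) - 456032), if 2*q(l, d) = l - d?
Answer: -5/2275879 ≈ -2.1970e-6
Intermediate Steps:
q(l, d) = l/2 - d/2 (q(l, d) = (l - d)/2 = l/2 - d/2)
C(Y, j) = 252 + j + 2*Y (C(Y, j) = (252 + Y + j) + Y = 252 + j + 2*Y)
1/(C(1/q(8, 13), 605) - 456032) = 1/((252 + 605 + 2/((½)*8 - ½*13)) - 456032) = 1/((252 + 605 + 2/(4 - 13/2)) - 456032) = 1/((252 + 605 + 2/(-5/2)) - 456032) = 1/((252 + 605 + 2*(-⅖)) - 456032) = 1/((252 + 605 - ⅘) - 456032) = 1/(4281/5 - 456032) = 1/(-2275879/5) = -5/2275879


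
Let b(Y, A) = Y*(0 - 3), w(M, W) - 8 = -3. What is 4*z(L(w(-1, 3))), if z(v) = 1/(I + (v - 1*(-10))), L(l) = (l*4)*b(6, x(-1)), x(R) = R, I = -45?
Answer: -4/395 ≈ -0.010127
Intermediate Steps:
w(M, W) = 5 (w(M, W) = 8 - 3 = 5)
b(Y, A) = -3*Y (b(Y, A) = Y*(-3) = -3*Y)
L(l) = -72*l (L(l) = (l*4)*(-3*6) = (4*l)*(-18) = -72*l)
z(v) = 1/(-35 + v) (z(v) = 1/(-45 + (v - 1*(-10))) = 1/(-45 + (v + 10)) = 1/(-45 + (10 + v)) = 1/(-35 + v))
4*z(L(w(-1, 3))) = 4/(-35 - 72*5) = 4/(-35 - 360) = 4/(-395) = 4*(-1/395) = -4/395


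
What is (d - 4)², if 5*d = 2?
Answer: 324/25 ≈ 12.960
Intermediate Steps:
d = ⅖ (d = (⅕)*2 = ⅖ ≈ 0.40000)
(d - 4)² = (⅖ - 4)² = (-18/5)² = 324/25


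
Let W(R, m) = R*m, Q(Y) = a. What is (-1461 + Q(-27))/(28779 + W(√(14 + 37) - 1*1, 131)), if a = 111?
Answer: -38674800/819832693 + 176850*√51/819832693 ≈ -0.045633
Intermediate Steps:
Q(Y) = 111
(-1461 + Q(-27))/(28779 + W(√(14 + 37) - 1*1, 131)) = (-1461 + 111)/(28779 + (√(14 + 37) - 1*1)*131) = -1350/(28779 + (√51 - 1)*131) = -1350/(28779 + (-1 + √51)*131) = -1350/(28779 + (-131 + 131*√51)) = -1350/(28648 + 131*√51)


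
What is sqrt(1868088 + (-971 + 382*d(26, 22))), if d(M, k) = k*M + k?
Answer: 5*sqrt(83761) ≈ 1447.1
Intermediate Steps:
d(M, k) = k + M*k (d(M, k) = M*k + k = k + M*k)
sqrt(1868088 + (-971 + 382*d(26, 22))) = sqrt(1868088 + (-971 + 382*(22*(1 + 26)))) = sqrt(1868088 + (-971 + 382*(22*27))) = sqrt(1868088 + (-971 + 382*594)) = sqrt(1868088 + (-971 + 226908)) = sqrt(1868088 + 225937) = sqrt(2094025) = 5*sqrt(83761)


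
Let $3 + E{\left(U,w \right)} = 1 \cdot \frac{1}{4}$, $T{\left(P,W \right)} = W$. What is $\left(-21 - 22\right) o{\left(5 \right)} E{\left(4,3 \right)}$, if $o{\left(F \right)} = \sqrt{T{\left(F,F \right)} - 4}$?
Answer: $\frac{473}{4} \approx 118.25$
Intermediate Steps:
$E{\left(U,w \right)} = - \frac{11}{4}$ ($E{\left(U,w \right)} = -3 + 1 \cdot \frac{1}{4} = -3 + \frac{1}{4} = - \frac{11}{4}$)
$o{\left(F \right)} = \sqrt{-4 + F}$ ($o{\left(F \right)} = \sqrt{F - 4} = \sqrt{-4 + F}$)
$\left(-21 - 22\right) o{\left(5 \right)} E{\left(4,3 \right)} = \left(-21 - 22\right) \sqrt{-4 + 5} \left(- \frac{11}{4}\right) = \left(-21 - 22\right) \sqrt{1} \left(- \frac{11}{4}\right) = \left(-43\right) 1 \left(- \frac{11}{4}\right) = \left(-43\right) \left(- \frac{11}{4}\right) = \frac{473}{4}$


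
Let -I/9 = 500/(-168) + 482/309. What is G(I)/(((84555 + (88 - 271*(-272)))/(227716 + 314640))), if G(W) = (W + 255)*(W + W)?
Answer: 71277014789794/3048867465 ≈ 23378.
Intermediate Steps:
I = 18381/1442 (I = -9*(500/(-168) + 482/309) = -9*(500*(-1/168) + 482*(1/309)) = -9*(-125/42 + 482/309) = -9*(-6127/4326) = 18381/1442 ≈ 12.747)
G(W) = 2*W*(255 + W) (G(W) = (255 + W)*(2*W) = 2*W*(255 + W))
G(I)/(((84555 + (88 - 271*(-272)))/(227716 + 314640))) = (2*(18381/1442)*(255 + 18381/1442))/(((84555 + (88 - 271*(-272)))/(227716 + 314640))) = (2*(18381/1442)*(386091/1442))/(((84555 + (88 + 73712))/542356)) = 7096738671/(1039682*(((84555 + 73800)*(1/542356)))) = 7096738671/(1039682*((158355*(1/542356)))) = 7096738671/(1039682*(158355/542356)) = (7096738671/1039682)*(542356/158355) = 71277014789794/3048867465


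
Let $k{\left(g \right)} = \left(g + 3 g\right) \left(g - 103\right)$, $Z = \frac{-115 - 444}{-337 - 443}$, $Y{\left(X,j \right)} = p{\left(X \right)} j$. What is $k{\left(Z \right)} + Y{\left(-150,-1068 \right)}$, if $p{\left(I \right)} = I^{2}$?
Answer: $- \frac{21627263891}{900} \approx -2.403 \cdot 10^{7}$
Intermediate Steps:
$Y{\left(X,j \right)} = j X^{2}$ ($Y{\left(X,j \right)} = X^{2} j = j X^{2}$)
$Z = \frac{43}{60}$ ($Z = - \frac{559}{-780} = \left(-559\right) \left(- \frac{1}{780}\right) = \frac{43}{60} \approx 0.71667$)
$k{\left(g \right)} = 4 g \left(-103 + g\right)$
$k{\left(Z \right)} + Y{\left(-150,-1068 \right)} = 4 \cdot \frac{43}{60} \left(-103 + \frac{43}{60}\right) - 1068 \left(-150\right)^{2} = 4 \cdot \frac{43}{60} \left(- \frac{6137}{60}\right) - 24030000 = - \frac{263891}{900} - 24030000 = - \frac{21627263891}{900}$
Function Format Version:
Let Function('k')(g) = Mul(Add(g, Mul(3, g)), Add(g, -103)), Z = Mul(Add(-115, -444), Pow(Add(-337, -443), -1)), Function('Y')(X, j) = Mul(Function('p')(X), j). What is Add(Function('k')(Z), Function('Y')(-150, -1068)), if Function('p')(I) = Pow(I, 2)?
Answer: Rational(-21627263891, 900) ≈ -2.4030e+7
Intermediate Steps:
Function('Y')(X, j) = Mul(j, Pow(X, 2)) (Function('Y')(X, j) = Mul(Pow(X, 2), j) = Mul(j, Pow(X, 2)))
Z = Rational(43, 60) (Z = Mul(-559, Pow(-780, -1)) = Mul(-559, Rational(-1, 780)) = Rational(43, 60) ≈ 0.71667)
Function('k')(g) = Mul(4, g, Add(-103, g)) (Function('k')(g) = Mul(Mul(4, g), Add(-103, g)) = Mul(4, g, Add(-103, g)))
Add(Function('k')(Z), Function('Y')(-150, -1068)) = Add(Mul(4, Rational(43, 60), Add(-103, Rational(43, 60))), Mul(-1068, Pow(-150, 2))) = Add(Mul(4, Rational(43, 60), Rational(-6137, 60)), Mul(-1068, 22500)) = Add(Rational(-263891, 900), -24030000) = Rational(-21627263891, 900)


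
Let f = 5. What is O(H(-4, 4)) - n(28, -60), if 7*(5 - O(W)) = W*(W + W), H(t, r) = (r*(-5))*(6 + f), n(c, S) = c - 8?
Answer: -96905/7 ≈ -13844.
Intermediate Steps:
n(c, S) = -8 + c
H(t, r) = -55*r (H(t, r) = (r*(-5))*(6 + 5) = -5*r*11 = -55*r)
O(W) = 5 - 2*W²/7 (O(W) = 5 - W*(W + W)/7 = 5 - W*2*W/7 = 5 - 2*W²/7)
O(H(-4, 4)) - n(28, -60) = (5 - 2*(-55*4)²/7) - (-8 + 28) = (5 - 2/7*(-220)²) - 1*20 = (5 - 2/7*48400) - 20 = (5 - 96800/7) - 20 = -96765/7 - 20 = -96905/7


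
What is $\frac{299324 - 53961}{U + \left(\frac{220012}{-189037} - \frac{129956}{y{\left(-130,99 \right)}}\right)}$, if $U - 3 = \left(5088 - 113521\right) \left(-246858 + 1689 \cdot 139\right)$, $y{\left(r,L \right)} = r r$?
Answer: $\frac{195966845945975}{1046775437543464257} \approx 0.00018721$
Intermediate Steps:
$y{\left(r,L \right)} = r^{2}$
$U = 1310629674$ ($U = 3 + \left(5088 - 113521\right) \left(-246858 + 1689 \cdot 139\right) = 3 - 108433 \left(-246858 + 234771\right) = 3 - -1310629671 = 3 + 1310629671 = 1310629674$)
$\frac{299324 - 53961}{U + \left(\frac{220012}{-189037} - \frac{129956}{y{\left(-130,99 \right)}}\right)} = \frac{299324 - 53961}{1310629674 + \left(\frac{220012}{-189037} - \frac{129956}{\left(-130\right)^{2}}\right)} = \frac{245363}{1310629674 + \left(220012 \left(- \frac{1}{189037}\right) - \frac{129956}{16900}\right)} = \frac{245363}{1310629674 - \frac{7071173793}{798681325}} = \frac{245363}{\frac{1046775437543464257}{798681325}} = 245363 \cdot \frac{798681325}{1046775437543464257} = \frac{195966845945975}{1046775437543464257}$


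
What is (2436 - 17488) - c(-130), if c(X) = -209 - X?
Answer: -14973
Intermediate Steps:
(2436 - 17488) - c(-130) = (2436 - 17488) - (-209 - 1*(-130)) = -15052 - (-209 + 130) = -15052 - 1*(-79) = -15052 + 79 = -14973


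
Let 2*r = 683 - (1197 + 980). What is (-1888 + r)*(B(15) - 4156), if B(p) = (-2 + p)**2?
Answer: 10505745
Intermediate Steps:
r = -747 (r = (683 - (1197 + 980))/2 = (683 - 1*2177)/2 = (683 - 2177)/2 = (1/2)*(-1494) = -747)
(-1888 + r)*(B(15) - 4156) = (-1888 - 747)*((-2 + 15)**2 - 4156) = -2635*(13**2 - 4156) = -2635*(169 - 4156) = -2635*(-3987) = 10505745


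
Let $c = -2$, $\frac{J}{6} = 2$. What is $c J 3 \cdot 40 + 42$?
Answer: $-2838$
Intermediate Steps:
$J = 12$ ($J = 6 \cdot 2 = 12$)
$c J 3 \cdot 40 + 42 = \left(-2\right) 12 \cdot 3 \cdot 40 + 42 = \left(-24\right) 3 \cdot 40 + 42 = \left(-72\right) 40 + 42 = -2880 + 42 = -2838$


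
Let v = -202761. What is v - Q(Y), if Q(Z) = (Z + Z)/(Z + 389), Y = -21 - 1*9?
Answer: -72791139/359 ≈ -2.0276e+5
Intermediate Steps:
Y = -30 (Y = -21 - 9 = -30)
Q(Z) = 2*Z/(389 + Z) (Q(Z) = (2*Z)/(389 + Z) = 2*Z/(389 + Z))
v - Q(Y) = -202761 - 2*(-30)/(389 - 30) = -202761 - 2*(-30)/359 = -202761 - 1*(-60/359) = -202761 + 60/359 = -72791139/359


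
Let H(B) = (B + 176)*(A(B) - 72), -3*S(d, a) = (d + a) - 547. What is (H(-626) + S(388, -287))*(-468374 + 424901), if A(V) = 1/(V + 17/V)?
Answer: -184845403840066/130631 ≈ -1.4150e+9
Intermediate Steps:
S(d, a) = 547/3 - a/3 - d/3 (S(d, a) = -((d + a) - 547)/3 = -((a + d) - 547)/3 = -(-547 + a + d)/3 = 547/3 - a/3 - d/3)
H(B) = (-72 + B/(17 + B**2))*(176 + B) (H(B) = (B + 176)*(B/(17 + B**2) - 72) = (176 + B)*(-72 + B/(17 + B**2)) = (-72 + B/(17 + B**2))*(176 + B))
(H(-626) + S(388, -287))*(-468374 + 424901) = ((-215424 - 12671*(-626)**2 - 1048*(-626) - 72*(-626)**3)/(17 + (-626)**2) + (547/3 - 1/3*(-287) - 1/3*388))*(-468374 + 424901) = ((-215424 - 12671*391876 + 656048 - 72*(-245314376))/(17 + 391876) + (547/3 + 287/3 - 388/3))*(-43473) = ((-215424 - 4965460796 + 656048 + 17662635072)/391893 + 446/3)*(-43473) = ((1/391893)*12697614900 + 446/3)*(-43473) = (4232538300/130631 + 446/3)*(-43473) = (12755876326/391893)*(-43473) = -184845403840066/130631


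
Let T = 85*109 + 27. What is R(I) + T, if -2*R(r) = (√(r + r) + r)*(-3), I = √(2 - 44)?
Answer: 9292 + 3*I*√42/2 + 3*2^(¾)*21^(¼)*√I/2 ≈ 9295.8 + 13.54*I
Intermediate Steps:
I = I*√42 (I = √(-42) = I*√42 ≈ 6.4807*I)
R(r) = 3*r/2 + 3*√2*√r/2 (R(r) = -(√(r + r) + r)*(-3)/2 = -(√(2*r) + r)*(-3)/2 = -(√2*√r + r)*(-3)/2 = -(r + √2*√r)*(-3)/2 = -(-3*r - 3*√2*√r)/2 = 3*r/2 + 3*√2*√r/2)
T = 9292 (T = 9265 + 27 = 9292)
R(I) + T = (3*(I*√42)/2 + 3*√2*√(I*√42)/2) + 9292 = (3*I*√42/2 + 3*√2*(42^(¼)*√I)/2) + 9292 = (3*I*√42/2 + 3*2^(¾)*21^(¼)*√I/2) + 9292 = 9292 + 3*I*√42/2 + 3*2^(¾)*21^(¼)*√I/2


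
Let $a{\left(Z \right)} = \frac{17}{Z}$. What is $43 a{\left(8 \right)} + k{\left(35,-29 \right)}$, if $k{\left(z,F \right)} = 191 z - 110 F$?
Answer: $\frac{79731}{8} \approx 9966.4$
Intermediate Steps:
$k{\left(z,F \right)} = - 110 F + 191 z$
$43 a{\left(8 \right)} + k{\left(35,-29 \right)} = 43 \cdot \frac{17}{8} + \left(\left(-110\right) \left(-29\right) + 191 \cdot 35\right) = 43 \cdot 17 \cdot \frac{1}{8} + \left(3190 + 6685\right) = 43 \cdot \frac{17}{8} + 9875 = \frac{731}{8} + 9875 = \frac{79731}{8}$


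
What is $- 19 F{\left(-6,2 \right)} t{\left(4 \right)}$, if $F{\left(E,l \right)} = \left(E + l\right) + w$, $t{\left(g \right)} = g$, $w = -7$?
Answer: $836$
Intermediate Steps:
$F{\left(E,l \right)} = -7 + E + l$ ($F{\left(E,l \right)} = \left(E + l\right) - 7 = -7 + E + l$)
$- 19 F{\left(-6,2 \right)} t{\left(4 \right)} = - 19 \left(-7 - 6 + 2\right) 4 = \left(-19\right) \left(-11\right) 4 = 209 \cdot 4 = 836$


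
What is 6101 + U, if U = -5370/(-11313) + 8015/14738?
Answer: 339131870383/55576998 ≈ 6102.0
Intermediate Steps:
U = 56605585/55576998 (U = -5370*(-1/11313) + 8015*(1/14738) = 1790/3771 + 8015/14738 = 56605585/55576998 ≈ 1.0185)
6101 + U = 6101 + 56605585/55576998 = 339131870383/55576998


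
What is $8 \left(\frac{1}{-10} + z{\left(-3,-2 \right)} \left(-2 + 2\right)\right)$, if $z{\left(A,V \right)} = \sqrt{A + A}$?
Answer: $- \frac{4}{5} \approx -0.8$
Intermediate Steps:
$z{\left(A,V \right)} = \sqrt{2} \sqrt{A}$ ($z{\left(A,V \right)} = \sqrt{2 A} = \sqrt{2} \sqrt{A}$)
$8 \left(\frac{1}{-10} + z{\left(-3,-2 \right)} \left(-2 + 2\right)\right) = 8 \left(\frac{1}{-10} + \sqrt{2} \sqrt{-3} \left(-2 + 2\right)\right) = 8 \left(- \frac{1}{10} + \sqrt{2} i \sqrt{3} \cdot 0\right) = 8 \left(- \frac{1}{10} + i \sqrt{6} \cdot 0\right) = 8 \left(- \frac{1}{10} + 0\right) = 8 \left(- \frac{1}{10}\right) = - \frac{4}{5}$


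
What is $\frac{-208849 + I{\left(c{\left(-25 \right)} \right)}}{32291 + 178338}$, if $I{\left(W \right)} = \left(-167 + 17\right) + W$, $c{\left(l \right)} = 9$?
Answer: $- \frac{208990}{210629} \approx -0.99222$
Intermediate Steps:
$I{\left(W \right)} = -150 + W$
$\frac{-208849 + I{\left(c{\left(-25 \right)} \right)}}{32291 + 178338} = \frac{-208849 + \left(-150 + 9\right)}{32291 + 178338} = \frac{-208849 - 141}{210629} = \left(-208990\right) \frac{1}{210629} = - \frac{208990}{210629}$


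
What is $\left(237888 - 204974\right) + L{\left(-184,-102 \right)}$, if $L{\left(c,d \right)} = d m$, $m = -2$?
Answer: $33118$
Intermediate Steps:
$L{\left(c,d \right)} = - 2 d$ ($L{\left(c,d \right)} = d \left(-2\right) = - 2 d$)
$\left(237888 - 204974\right) + L{\left(-184,-102 \right)} = \left(237888 - 204974\right) - -204 = 32914 + 204 = 33118$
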